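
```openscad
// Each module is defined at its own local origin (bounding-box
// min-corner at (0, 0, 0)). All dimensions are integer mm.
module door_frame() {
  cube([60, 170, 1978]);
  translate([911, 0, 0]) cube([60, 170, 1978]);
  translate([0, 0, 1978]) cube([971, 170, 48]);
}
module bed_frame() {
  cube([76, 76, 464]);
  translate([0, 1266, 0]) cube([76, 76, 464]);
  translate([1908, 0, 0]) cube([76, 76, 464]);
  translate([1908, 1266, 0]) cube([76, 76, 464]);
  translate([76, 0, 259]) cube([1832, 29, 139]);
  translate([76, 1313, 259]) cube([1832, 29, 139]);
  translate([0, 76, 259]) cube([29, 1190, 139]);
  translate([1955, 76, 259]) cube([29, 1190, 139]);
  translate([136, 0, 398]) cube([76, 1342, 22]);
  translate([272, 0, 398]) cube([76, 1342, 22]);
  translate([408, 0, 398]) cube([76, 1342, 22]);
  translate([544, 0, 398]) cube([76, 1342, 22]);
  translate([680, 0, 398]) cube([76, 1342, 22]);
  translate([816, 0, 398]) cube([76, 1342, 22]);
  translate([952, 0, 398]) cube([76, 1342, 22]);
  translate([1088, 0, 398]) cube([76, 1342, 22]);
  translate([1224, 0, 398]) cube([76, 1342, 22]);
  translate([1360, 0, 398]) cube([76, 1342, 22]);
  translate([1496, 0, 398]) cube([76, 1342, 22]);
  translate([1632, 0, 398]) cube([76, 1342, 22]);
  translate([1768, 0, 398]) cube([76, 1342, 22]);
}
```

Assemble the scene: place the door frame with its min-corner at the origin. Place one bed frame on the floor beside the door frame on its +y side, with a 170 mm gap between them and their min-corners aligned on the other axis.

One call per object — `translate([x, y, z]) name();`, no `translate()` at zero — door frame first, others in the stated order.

door_frame();
translate([0, 340, 0]) bed_frame();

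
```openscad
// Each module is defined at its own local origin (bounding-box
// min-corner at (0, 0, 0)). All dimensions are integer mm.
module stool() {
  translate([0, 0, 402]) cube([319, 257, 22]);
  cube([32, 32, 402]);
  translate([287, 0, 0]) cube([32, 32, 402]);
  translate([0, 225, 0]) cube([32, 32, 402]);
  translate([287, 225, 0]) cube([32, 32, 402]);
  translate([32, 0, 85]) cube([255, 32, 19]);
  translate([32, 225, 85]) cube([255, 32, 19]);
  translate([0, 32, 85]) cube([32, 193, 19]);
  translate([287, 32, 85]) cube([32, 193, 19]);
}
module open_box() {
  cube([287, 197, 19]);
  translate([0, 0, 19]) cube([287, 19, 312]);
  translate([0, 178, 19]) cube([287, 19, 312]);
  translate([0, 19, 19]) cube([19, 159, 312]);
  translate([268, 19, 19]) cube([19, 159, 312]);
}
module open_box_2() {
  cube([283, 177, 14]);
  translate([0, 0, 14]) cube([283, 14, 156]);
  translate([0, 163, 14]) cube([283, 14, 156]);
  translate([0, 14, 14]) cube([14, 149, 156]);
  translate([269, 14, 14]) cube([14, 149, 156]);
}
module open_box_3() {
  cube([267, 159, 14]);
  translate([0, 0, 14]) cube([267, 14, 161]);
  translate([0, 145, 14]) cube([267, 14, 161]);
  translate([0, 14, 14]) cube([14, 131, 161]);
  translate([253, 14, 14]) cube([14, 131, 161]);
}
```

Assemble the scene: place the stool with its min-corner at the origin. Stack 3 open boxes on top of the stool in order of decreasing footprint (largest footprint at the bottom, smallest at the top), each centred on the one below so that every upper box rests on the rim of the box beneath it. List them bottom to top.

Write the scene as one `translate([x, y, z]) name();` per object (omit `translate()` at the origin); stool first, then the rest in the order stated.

stool();
translate([16, 30, 424]) open_box();
translate([18, 40, 755]) open_box_2();
translate([26, 49, 925]) open_box_3();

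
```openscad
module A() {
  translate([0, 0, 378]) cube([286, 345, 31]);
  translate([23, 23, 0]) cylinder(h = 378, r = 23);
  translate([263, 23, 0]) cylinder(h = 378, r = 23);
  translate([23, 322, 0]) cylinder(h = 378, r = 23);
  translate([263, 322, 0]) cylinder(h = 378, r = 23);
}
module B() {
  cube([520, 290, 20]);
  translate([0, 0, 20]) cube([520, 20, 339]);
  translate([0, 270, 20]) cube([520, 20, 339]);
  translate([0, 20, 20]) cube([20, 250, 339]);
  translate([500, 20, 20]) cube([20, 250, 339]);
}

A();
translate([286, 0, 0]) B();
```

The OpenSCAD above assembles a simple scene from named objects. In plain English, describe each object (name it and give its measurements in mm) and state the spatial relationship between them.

A is a simple wooden stool: a rectangular seat 286 mm (x) by 345 mm (y), 31 mm thick, top face at z = 409 mm, on four round legs, each 46 mm in diameter. The legs rest on z = 0, each leg's axis is inset half a diameter from the nearest pair of seat edges (so the leg's bounding box is flush with the corner).

B is an open storage box with external size 520×290×359 mm and wall thickness 20 mm (the base is also 20 mm thick). The base covers the whole footprint; the four walls stand on the base, with the y-facing walls full-width and the x-facing walls fitting between their inner faces.

The open box is against the stool's +x side, with their −y faces flush.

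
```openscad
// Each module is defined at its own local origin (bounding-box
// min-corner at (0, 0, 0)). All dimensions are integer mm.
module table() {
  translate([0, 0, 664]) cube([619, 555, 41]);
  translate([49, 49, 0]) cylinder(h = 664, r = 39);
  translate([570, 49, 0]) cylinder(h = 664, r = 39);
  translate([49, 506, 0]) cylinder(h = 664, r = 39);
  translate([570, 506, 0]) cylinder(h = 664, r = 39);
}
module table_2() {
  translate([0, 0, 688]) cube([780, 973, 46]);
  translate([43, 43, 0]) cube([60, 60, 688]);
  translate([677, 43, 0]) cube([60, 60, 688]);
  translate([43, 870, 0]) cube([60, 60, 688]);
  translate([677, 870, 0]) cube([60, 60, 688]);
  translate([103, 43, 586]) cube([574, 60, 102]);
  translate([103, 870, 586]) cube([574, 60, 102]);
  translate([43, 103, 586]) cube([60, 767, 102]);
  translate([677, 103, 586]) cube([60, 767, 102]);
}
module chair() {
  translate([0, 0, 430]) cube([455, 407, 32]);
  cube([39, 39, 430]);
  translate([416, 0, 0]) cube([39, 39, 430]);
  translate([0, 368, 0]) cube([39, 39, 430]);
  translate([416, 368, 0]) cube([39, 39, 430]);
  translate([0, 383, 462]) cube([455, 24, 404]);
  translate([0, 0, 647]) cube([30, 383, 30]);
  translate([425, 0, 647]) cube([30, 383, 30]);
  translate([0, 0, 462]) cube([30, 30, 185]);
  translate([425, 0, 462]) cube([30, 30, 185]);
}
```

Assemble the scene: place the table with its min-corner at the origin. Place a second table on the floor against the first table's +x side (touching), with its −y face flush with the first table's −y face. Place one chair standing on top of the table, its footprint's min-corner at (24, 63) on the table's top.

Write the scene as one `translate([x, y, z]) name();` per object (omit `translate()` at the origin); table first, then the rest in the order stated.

table();
translate([619, 0, 0]) table_2();
translate([24, 63, 705]) chair();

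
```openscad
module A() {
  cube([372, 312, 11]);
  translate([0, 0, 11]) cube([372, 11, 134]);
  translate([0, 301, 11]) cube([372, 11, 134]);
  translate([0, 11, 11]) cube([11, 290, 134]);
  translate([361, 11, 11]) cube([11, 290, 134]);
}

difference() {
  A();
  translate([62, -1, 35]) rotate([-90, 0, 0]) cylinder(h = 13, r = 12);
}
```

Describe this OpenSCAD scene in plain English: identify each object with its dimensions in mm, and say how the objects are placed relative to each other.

A is an open storage box with external size 372×312×145 mm and wall thickness 11 mm (the base is also 11 mm thick). The base covers the whole footprint; the four walls stand on the base, with the y-facing walls full-width and the x-facing walls fitting between their inner faces.

The open box has a circular hole of radius 12 mm through its front wall, centred at (x = 62, z = 35).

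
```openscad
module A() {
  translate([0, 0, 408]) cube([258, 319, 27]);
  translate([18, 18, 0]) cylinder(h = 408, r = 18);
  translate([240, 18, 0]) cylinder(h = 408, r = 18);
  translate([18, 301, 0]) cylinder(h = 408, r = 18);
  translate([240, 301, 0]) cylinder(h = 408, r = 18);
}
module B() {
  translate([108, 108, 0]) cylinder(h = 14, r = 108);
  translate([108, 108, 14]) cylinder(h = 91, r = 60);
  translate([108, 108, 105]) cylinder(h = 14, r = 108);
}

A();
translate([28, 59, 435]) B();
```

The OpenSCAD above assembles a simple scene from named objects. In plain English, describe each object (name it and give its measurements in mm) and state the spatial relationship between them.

A is a four-legged stool. The seat is 258×319 mm, 27 mm thick, top at z = 435 mm. It stands on four round legs, each 36 mm in diameter, from z = 0 to the seat underside, each leg's axis is inset half a diameter from the nearest pair of seat edges (so the leg's bounding box is flush with the corner).

B is a spool: two coaxial disc flanges of radius 108 mm and thickness 14 mm, joined by a core cylinder of radius 60 mm and height 91 mm. The lower flange rests on z = 0 and the three cylinders share a vertical axis.

The spool is on top of the stool.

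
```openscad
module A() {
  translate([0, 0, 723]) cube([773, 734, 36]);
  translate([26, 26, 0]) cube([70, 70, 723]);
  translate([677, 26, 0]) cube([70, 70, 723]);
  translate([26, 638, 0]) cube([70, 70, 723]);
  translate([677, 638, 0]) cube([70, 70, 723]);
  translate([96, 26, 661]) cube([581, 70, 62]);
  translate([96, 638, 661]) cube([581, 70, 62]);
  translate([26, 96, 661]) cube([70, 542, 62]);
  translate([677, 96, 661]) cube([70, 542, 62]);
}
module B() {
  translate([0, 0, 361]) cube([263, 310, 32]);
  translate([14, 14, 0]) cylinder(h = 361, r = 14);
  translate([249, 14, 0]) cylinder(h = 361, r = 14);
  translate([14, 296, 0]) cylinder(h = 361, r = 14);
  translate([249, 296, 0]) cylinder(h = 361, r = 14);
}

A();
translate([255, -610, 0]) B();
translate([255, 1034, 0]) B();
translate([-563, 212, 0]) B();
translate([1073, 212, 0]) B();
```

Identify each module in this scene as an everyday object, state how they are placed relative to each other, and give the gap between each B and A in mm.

Each stool's nearest face is 300 mm from the table's bounding box.

A is a table. B is a stool. Four stools sit around the table at the −y, +y, −x, +x sides. The gap between each stool and the table is 300 mm.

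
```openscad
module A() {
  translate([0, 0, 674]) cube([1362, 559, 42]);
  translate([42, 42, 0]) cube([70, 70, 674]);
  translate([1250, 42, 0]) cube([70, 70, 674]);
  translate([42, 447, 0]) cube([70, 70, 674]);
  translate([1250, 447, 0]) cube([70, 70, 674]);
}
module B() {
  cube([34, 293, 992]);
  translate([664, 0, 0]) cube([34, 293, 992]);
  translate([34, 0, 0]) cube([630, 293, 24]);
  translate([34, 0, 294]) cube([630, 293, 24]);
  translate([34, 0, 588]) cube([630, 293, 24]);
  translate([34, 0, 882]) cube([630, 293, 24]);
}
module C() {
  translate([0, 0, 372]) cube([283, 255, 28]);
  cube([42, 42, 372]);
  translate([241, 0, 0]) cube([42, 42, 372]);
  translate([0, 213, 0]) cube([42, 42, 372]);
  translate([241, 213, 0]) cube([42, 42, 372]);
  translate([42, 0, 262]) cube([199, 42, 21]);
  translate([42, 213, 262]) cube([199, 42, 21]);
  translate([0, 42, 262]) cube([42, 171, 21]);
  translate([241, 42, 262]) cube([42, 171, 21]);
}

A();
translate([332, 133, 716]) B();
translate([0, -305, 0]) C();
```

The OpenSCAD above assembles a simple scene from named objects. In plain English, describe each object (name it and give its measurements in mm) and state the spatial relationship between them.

A is a table: top 1362 mm (x) × 559 mm (y), 42 mm thick, upper face at z = 716 mm, on four 70×70 mm square legs, each inset 42 mm from the nearest pair of top edges, running from z = 0 to the bottom of the top.

B is an open bookshelf. Two side panels, each 34 mm thick, 293 mm deep and 992 mm tall, stand 698 mm apart (outside-to-outside). Between them sit 4 shelves, each 24 mm thick and 293 mm deep, spanning the full gap between the sides. The bottom shelf rests on the floor (its underside at z = 0) and the clear gap between one shelf's top and the next shelf's underside is 270 mm.

C is a four-legged stool. The seat is 283×255 mm, 28 mm thick, top at z = 400 mm. It stands on four square legs, each 42×42 mm in cross-section, from z = 0 to the seat underside, each flush with a corner of the seat. Four stretchers, 42 mm wide and 21 mm tall, connect adjacent legs with their undersides at z = 262 mm, each running between the inner faces of the legs it joins and aligned with the legs' outer faces on the other axis.

The bookshelf is on top of the table, centred. The stool is on the floor beside the table on its −y side.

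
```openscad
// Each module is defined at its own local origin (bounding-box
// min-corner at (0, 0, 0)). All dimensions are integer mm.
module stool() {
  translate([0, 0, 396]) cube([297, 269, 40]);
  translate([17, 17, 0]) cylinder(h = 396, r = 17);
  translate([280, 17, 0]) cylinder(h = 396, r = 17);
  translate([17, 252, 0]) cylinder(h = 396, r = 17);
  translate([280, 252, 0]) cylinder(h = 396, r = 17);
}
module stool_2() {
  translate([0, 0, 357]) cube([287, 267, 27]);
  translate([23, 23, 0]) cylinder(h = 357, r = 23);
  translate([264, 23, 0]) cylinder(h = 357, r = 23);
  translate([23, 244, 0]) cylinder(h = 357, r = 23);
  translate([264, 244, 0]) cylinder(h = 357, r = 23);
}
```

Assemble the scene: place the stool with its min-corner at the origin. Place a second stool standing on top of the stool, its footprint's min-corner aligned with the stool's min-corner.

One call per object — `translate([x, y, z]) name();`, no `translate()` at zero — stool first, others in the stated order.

stool();
translate([0, 0, 436]) stool_2();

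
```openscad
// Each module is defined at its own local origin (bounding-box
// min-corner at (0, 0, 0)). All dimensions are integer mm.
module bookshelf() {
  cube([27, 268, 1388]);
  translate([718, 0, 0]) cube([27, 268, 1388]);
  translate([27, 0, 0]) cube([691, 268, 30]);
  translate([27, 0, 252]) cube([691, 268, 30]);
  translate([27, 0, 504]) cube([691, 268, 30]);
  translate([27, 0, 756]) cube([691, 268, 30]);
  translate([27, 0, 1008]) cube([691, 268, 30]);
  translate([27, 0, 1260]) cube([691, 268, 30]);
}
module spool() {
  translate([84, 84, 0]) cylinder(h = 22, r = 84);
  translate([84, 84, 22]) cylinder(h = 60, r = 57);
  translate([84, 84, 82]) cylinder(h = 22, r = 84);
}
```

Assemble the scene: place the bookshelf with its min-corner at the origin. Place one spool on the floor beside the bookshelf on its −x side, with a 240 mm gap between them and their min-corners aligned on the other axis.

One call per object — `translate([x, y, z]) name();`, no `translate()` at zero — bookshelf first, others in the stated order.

bookshelf();
translate([-408, 0, 0]) spool();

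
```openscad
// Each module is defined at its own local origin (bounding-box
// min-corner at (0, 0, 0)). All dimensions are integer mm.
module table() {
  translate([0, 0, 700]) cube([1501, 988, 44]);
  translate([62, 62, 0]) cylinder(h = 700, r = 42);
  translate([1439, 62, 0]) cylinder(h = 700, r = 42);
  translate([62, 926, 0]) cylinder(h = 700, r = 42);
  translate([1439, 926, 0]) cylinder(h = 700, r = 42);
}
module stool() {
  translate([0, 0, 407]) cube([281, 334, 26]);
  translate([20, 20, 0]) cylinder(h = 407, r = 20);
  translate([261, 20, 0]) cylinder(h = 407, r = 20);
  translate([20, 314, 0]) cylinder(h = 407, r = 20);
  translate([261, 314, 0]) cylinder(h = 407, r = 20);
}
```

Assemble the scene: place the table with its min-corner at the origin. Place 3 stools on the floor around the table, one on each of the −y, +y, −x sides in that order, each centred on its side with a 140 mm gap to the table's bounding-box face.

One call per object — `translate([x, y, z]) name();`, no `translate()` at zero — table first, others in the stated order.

table();
translate([610, -474, 0]) stool();
translate([610, 1128, 0]) stool();
translate([-421, 327, 0]) stool();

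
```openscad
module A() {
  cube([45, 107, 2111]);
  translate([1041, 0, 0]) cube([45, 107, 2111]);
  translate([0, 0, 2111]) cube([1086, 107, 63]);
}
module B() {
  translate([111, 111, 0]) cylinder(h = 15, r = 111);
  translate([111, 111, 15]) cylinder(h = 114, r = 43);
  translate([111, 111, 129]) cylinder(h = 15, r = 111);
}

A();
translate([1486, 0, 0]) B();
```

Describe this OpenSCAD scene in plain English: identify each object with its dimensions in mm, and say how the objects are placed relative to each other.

A is a rectangular door frame: two vertical jambs of 45×107 mm section, 2111 mm tall, with a clear opening 996 mm wide between their inner faces. A header 63 mm tall and 107 mm deep lies on top of the jambs and spans the full outside width.

B is a spool: two coaxial disc flanges of radius 111 mm and thickness 15 mm, joined by a core cylinder of radius 43 mm and height 114 mm. The lower flange rests on z = 0 and the three cylinders share a vertical axis.

The spool is on the floor beside the door frame on its +x side.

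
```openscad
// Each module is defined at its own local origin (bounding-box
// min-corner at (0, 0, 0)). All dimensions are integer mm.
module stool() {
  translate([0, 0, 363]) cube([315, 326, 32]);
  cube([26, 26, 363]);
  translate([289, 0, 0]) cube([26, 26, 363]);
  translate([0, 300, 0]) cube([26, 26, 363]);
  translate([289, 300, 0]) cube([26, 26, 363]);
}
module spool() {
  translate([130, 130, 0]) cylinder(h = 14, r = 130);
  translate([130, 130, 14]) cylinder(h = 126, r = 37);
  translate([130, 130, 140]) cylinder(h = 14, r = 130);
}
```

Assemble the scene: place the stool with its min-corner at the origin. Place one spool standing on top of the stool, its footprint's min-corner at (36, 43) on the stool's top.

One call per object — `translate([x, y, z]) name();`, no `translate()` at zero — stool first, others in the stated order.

stool();
translate([36, 43, 395]) spool();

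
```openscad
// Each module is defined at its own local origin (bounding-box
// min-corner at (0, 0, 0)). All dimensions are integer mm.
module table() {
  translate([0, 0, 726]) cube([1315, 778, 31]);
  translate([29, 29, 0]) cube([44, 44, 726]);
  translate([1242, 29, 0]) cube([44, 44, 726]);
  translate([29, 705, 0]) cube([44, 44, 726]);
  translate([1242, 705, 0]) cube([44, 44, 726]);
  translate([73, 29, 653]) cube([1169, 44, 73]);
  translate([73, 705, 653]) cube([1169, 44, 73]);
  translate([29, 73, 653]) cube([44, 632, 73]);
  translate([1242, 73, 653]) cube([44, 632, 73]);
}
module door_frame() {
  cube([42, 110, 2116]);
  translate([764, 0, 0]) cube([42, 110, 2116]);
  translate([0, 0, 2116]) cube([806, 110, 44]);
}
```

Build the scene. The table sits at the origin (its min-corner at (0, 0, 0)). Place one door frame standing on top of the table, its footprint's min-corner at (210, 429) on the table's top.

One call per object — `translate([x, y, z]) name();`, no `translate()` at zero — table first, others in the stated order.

table();
translate([210, 429, 757]) door_frame();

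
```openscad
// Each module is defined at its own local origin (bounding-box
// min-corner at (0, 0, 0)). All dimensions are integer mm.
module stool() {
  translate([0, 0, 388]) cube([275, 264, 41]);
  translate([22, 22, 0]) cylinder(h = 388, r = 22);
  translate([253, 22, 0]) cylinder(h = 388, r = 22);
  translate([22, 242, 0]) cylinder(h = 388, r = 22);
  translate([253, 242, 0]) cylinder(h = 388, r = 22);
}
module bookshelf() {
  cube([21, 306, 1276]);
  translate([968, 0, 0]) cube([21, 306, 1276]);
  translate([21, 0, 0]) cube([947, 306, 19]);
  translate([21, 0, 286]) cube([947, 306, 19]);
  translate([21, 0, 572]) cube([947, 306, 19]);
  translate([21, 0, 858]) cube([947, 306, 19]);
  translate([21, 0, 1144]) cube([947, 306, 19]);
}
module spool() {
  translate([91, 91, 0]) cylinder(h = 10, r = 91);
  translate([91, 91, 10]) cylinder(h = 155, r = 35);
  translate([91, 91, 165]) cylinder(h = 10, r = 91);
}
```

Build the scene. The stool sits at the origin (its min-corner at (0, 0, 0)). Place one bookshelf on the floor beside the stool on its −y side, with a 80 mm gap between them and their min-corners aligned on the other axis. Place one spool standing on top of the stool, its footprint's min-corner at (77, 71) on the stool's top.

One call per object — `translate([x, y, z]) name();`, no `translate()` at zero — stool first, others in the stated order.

stool();
translate([0, -386, 0]) bookshelf();
translate([77, 71, 429]) spool();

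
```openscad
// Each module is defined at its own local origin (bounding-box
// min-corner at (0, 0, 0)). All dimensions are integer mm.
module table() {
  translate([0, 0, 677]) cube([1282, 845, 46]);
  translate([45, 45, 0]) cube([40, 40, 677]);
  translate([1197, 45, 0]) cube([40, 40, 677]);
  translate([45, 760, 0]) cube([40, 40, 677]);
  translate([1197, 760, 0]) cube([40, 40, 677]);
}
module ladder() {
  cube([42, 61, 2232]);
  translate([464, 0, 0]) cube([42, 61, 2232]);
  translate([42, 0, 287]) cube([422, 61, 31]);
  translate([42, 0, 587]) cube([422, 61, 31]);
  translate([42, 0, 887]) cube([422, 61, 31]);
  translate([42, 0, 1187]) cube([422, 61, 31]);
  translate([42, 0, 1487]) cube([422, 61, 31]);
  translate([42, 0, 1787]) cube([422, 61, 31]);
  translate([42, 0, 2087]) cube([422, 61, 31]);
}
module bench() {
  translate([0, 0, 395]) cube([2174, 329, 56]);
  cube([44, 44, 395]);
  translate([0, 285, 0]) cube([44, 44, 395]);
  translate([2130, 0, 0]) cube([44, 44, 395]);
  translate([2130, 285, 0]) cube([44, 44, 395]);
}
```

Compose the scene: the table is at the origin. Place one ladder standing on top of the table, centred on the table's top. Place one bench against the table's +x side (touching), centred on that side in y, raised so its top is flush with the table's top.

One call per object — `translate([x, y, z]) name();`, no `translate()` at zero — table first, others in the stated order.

table();
translate([388, 392, 723]) ladder();
translate([1282, 258, 272]) bench();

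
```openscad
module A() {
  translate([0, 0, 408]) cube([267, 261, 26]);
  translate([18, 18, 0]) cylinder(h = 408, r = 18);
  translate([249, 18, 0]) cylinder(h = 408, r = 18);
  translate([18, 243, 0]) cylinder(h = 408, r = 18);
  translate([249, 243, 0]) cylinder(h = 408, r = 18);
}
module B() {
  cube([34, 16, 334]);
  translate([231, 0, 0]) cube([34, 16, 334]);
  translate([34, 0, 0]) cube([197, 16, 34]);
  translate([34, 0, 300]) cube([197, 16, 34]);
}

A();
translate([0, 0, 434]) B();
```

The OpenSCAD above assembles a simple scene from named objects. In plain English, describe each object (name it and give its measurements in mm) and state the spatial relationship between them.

A is a four-legged stool. The seat is a 267×261×26 mm slab whose top surface is at z = 434 mm; four round legs, each 36 mm in diameter, run from the floor (z = 0) to the underside of the seat, each leg's axis is inset half a diameter from the nearest pair of seat edges (so the leg's bounding box is flush with the corner).

B is a rectangular picture frame lying in the x–z plane (depth along y). The opening is 197 mm wide (x) by 266 mm tall (z), surrounded by a border 34 mm wide on all four sides. The frame is 16 mm deep and is made of two full-height vertical stiles with two horizontal rails fitted between them.

The picture frame is on top of the stool.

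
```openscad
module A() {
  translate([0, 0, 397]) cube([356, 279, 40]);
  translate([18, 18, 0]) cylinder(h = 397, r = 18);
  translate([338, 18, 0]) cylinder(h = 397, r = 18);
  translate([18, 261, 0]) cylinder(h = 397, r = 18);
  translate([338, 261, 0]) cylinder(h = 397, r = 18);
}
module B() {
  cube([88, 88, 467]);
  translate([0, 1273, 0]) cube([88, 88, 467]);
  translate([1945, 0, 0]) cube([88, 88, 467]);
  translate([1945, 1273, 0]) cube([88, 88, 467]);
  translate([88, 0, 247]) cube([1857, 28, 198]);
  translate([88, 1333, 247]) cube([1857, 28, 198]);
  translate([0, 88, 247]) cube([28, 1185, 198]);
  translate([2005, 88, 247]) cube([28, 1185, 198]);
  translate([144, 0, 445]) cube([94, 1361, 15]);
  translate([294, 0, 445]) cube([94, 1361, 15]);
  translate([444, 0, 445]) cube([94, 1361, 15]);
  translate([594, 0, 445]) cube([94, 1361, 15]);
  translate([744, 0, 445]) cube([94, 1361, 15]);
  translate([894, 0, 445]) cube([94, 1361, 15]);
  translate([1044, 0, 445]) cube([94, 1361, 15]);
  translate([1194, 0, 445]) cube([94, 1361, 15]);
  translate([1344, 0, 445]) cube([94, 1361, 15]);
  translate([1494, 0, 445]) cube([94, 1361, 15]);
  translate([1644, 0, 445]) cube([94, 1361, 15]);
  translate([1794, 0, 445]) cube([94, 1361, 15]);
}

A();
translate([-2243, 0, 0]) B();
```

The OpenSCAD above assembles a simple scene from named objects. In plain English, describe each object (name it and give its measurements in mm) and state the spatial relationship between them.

A is a four-legged stool. The seat is 356×279 mm, 40 mm thick, top at z = 437 mm. It stands on four round legs, each 36 mm in diameter, from z = 0 to the seat underside, each leg's axis is inset half a diameter from the nearest pair of seat edges (so the leg's bounding box is flush with the corner).

B is a bed frame 2033 mm long (x) by 1361 mm wide (y). Four 88×88 mm corner posts, 467 mm tall, at the corners of the footprint. Four rails of 28 mm thickness and 198 mm height run between adjacent posts with their undersides at z = 247 mm, their outer faces flush with the outside of the frame (the two x-running rails run between the posts' inner faces; the two y-running rails run between the posts' inner faces). 12 slats, each 94 mm wide (x) and 15 mm thick, lie across the top of the two x-running rails, running the full 1361 mm width of the frame in y; the slats are evenly spaced along x between the inner faces of the end posts with equal gaps (rounded down to the nearest mm) at the −x end and between each pair — any rounding remainder accumulates at the +x end.

The bed frame is on the floor beside the stool on its −x side.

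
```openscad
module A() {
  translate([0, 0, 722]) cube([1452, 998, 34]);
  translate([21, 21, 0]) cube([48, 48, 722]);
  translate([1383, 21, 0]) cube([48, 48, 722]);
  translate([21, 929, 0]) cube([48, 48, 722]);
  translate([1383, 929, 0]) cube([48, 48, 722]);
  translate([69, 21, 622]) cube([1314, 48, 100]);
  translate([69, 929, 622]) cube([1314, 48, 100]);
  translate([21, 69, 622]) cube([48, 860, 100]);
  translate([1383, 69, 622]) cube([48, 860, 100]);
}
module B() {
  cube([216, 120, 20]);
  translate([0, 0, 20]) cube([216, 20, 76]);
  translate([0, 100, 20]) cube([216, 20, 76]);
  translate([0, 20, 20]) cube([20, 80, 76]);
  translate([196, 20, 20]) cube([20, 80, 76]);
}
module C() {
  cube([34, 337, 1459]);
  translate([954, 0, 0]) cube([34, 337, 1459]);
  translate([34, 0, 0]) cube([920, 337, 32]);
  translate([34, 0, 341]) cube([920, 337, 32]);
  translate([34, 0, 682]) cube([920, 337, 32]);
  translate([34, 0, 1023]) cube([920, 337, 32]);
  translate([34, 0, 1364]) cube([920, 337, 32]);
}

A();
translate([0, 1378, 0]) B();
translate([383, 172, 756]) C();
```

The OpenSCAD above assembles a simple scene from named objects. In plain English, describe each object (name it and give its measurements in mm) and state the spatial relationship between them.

A is a rectangular dining table. The top is 1452×998×34 mm with its upper surface at z = 756 mm. It stands on four 48×48 mm square legs, each inset 21 mm from the nearest pair of top edges, running from the floor to the underside of the top. Four apron rails, 48 mm thick and 100 mm tall, run between adjacent legs with their top edges flush with the underside of the top and their outer faces flush with the legs' outer faces.

B is an open storage box with external size 216×120×96 mm and wall thickness 20 mm (the base is also 20 mm thick). The base covers the whole footprint; the four walls stand on the base, with the y-facing walls full-width and the x-facing walls fitting between their inner faces.

C is a bookshelf 988 mm wide overall, 337 mm deep and 1459 mm tall. The two sides are 34 mm thick vertical panels. 5 horizontal shelves of 32 mm thickness span between the inner faces of the sides; the lowest shelf sits on the floor and shelves are stacked with a clear vertical gap of 309 mm between each pair.

The open box is on the floor beside the table on its +y side. The bookshelf is on top of the table.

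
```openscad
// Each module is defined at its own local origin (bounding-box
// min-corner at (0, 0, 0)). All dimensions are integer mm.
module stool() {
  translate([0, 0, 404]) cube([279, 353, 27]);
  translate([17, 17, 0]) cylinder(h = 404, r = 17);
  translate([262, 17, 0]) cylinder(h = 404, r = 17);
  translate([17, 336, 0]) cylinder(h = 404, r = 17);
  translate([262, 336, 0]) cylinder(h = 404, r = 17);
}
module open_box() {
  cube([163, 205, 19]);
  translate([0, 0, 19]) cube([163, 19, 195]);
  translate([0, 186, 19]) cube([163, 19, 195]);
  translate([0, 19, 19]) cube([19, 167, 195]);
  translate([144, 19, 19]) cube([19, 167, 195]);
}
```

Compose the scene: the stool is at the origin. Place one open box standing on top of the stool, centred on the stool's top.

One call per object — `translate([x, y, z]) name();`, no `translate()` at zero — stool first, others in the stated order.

stool();
translate([58, 74, 431]) open_box();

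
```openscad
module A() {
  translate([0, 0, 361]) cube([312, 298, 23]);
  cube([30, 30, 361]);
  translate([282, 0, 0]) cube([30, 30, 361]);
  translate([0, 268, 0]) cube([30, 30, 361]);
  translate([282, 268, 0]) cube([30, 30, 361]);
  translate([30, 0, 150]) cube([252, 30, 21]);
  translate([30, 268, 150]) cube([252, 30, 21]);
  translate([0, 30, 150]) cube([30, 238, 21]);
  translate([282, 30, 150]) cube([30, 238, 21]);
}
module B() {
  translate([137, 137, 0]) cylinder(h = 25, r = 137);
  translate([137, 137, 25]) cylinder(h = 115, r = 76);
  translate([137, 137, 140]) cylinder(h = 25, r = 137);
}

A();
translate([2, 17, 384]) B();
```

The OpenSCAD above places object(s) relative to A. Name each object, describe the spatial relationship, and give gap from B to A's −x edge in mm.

The spool's min-x is at 2; the stool's min-x is 0; gap = 2 mm.

A is a stool. B is a spool. The spool is on top of the stool. The gap from the spool to the stool's −x edge is 2 mm.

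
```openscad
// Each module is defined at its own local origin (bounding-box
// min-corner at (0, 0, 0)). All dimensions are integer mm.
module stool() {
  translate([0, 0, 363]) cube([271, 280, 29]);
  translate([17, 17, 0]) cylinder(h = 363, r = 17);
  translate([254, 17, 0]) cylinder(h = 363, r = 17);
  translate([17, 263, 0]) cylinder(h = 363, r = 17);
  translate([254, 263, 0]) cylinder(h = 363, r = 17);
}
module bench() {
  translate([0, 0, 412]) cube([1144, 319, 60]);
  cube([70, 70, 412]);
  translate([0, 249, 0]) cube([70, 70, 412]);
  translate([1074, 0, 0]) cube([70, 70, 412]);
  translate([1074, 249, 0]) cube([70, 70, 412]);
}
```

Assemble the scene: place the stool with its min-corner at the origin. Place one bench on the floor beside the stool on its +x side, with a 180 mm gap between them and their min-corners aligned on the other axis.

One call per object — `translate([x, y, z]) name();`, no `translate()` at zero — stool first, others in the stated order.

stool();
translate([451, 0, 0]) bench();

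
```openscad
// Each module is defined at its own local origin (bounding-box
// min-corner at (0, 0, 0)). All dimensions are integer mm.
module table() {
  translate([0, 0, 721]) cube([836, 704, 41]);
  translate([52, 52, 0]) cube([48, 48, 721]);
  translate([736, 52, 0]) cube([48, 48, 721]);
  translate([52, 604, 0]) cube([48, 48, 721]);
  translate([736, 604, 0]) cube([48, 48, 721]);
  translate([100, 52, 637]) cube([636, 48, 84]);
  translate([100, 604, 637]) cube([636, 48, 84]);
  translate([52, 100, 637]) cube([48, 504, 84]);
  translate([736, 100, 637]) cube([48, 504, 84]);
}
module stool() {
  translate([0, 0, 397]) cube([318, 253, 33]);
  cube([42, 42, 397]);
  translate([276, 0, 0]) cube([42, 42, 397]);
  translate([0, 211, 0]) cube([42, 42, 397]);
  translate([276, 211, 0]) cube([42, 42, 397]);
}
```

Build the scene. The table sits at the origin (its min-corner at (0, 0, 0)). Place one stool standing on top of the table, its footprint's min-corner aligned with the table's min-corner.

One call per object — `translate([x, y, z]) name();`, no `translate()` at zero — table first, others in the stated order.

table();
translate([0, 0, 762]) stool();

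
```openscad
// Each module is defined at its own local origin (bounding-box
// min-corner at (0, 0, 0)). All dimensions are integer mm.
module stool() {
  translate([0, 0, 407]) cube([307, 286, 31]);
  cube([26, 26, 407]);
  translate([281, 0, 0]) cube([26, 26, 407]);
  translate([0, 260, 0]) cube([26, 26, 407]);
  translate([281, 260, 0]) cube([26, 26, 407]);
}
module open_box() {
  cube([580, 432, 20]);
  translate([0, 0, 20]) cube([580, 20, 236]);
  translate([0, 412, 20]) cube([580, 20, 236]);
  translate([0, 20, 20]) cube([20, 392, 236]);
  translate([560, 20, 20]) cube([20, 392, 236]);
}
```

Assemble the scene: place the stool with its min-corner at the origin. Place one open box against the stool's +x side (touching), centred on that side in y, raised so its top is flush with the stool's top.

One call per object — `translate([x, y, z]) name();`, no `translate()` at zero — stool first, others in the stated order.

stool();
translate([307, -73, 182]) open_box();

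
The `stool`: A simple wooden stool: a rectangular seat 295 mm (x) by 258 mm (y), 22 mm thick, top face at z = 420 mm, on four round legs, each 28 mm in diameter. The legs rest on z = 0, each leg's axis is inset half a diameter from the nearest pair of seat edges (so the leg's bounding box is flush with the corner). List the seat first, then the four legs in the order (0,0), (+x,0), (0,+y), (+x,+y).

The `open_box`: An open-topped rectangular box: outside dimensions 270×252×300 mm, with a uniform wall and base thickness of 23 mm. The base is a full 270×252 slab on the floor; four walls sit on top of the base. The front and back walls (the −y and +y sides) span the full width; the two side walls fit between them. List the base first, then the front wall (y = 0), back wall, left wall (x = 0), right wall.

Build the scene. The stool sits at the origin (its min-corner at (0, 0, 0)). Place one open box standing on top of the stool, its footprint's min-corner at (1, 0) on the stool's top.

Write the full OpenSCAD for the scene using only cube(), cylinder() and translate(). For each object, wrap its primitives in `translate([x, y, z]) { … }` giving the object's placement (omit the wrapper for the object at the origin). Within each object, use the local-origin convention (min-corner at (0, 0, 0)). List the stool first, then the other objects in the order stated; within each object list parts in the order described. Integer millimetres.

translate([0, 0, 398]) cube([295, 258, 22]);
translate([14, 14, 0]) cylinder(h = 398, r = 14);
translate([281, 14, 0]) cylinder(h = 398, r = 14);
translate([14, 244, 0]) cylinder(h = 398, r = 14);
translate([281, 244, 0]) cylinder(h = 398, r = 14);
translate([1, 0, 420]) {
  cube([270, 252, 23]);
  translate([0, 0, 23]) cube([270, 23, 277]);
  translate([0, 229, 23]) cube([270, 23, 277]);
  translate([0, 23, 23]) cube([23, 206, 277]);
  translate([247, 23, 23]) cube([23, 206, 277]);
}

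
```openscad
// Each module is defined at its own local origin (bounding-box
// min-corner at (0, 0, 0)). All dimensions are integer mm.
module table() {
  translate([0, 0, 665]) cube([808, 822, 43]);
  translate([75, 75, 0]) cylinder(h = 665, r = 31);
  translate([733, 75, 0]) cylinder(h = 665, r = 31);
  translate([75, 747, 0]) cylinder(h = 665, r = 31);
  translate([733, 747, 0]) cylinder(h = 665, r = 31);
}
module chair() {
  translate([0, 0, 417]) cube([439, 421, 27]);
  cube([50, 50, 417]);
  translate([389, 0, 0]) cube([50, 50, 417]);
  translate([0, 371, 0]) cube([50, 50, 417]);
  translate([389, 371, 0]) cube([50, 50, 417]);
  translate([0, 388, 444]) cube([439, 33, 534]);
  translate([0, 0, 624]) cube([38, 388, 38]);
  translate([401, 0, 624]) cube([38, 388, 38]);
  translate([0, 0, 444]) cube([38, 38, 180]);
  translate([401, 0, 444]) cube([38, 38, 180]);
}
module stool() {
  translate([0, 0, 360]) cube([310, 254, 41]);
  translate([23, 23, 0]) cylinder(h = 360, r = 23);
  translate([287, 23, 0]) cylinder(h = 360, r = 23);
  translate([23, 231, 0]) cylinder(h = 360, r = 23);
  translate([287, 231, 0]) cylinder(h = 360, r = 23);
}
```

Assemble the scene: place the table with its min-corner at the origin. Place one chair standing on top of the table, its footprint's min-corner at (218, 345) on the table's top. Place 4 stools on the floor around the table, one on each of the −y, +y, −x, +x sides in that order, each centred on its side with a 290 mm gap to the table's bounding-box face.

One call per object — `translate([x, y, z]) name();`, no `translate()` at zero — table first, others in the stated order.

table();
translate([218, 345, 708]) chair();
translate([249, -544, 0]) stool();
translate([249, 1112, 0]) stool();
translate([-600, 284, 0]) stool();
translate([1098, 284, 0]) stool();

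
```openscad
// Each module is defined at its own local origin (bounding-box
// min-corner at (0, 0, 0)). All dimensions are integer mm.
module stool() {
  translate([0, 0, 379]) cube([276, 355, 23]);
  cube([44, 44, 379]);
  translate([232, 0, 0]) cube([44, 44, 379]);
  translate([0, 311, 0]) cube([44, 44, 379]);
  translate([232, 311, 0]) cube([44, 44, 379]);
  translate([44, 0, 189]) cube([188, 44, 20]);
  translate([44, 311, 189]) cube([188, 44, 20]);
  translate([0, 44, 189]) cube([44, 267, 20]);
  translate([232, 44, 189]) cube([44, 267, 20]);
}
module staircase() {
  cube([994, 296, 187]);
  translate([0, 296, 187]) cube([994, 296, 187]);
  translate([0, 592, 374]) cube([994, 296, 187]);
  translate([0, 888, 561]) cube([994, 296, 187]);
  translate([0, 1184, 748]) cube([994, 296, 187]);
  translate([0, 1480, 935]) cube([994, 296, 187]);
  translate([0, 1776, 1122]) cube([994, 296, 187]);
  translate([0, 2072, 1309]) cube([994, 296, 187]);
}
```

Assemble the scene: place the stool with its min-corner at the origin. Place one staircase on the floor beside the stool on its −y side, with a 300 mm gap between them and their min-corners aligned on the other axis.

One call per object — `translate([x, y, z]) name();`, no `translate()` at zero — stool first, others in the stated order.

stool();
translate([0, -2668, 0]) staircase();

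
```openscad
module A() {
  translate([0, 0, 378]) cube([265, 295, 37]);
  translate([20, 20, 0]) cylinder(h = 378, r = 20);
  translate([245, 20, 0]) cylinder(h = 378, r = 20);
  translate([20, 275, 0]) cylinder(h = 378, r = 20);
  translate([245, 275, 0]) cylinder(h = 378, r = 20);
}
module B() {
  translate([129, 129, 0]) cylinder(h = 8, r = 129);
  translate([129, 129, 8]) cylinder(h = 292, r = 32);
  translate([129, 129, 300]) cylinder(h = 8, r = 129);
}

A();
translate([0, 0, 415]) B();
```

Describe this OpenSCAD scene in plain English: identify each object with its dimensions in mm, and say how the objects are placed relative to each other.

A is a simple wooden stool: a rectangular seat 265 mm (x) by 295 mm (y), 37 mm thick, top face at z = 415 mm, on four round legs, each 40 mm in diameter. The legs rest on z = 0, each leg's axis is inset half a diameter from the nearest pair of seat edges (so the leg's bounding box is flush with the corner).

B is a spool: two coaxial disc flanges of radius 129 mm and thickness 8 mm, joined by a core cylinder of radius 32 mm and height 292 mm. The lower flange rests on z = 0 and the three cylinders share a vertical axis.

The spool is on top of the stool.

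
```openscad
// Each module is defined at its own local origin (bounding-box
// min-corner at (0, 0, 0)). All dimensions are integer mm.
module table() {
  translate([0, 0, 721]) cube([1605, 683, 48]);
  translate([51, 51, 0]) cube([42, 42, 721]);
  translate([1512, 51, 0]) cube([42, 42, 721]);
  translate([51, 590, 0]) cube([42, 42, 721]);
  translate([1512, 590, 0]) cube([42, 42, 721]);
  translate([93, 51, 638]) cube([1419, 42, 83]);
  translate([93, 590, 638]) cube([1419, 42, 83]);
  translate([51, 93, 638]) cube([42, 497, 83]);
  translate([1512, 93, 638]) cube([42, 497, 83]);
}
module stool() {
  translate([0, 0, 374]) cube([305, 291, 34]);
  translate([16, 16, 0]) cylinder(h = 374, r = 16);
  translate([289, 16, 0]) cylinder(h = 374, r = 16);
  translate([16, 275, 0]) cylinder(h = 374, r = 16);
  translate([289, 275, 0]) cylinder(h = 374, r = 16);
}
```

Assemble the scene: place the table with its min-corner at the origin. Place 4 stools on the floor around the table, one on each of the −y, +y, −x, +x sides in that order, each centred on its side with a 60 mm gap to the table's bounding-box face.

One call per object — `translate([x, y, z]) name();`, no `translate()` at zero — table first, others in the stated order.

table();
translate([650, -351, 0]) stool();
translate([650, 743, 0]) stool();
translate([-365, 196, 0]) stool();
translate([1665, 196, 0]) stool();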